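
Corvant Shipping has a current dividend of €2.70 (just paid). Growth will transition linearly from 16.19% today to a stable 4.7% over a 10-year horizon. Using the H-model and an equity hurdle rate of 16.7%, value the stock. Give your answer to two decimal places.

H-model: P₀ = D₀[(1+g_L) + H(g_S−g_L)]/(r−g_L), with H = 10/2 = 5.
P₀ = 2.70 × [(1+0.047) + 5×(0.1619−0.047)] / (0.167−0.047)
   = 2.70 × 1.6215 / 0.12 = 36.4838

€36.48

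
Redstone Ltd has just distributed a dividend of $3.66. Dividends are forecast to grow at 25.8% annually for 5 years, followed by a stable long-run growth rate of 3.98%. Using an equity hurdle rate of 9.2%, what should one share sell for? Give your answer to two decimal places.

$176.47

Two-stage DDM. Project D₁…D_5 at 0.258, terminal growth 0.0398, discount at r = 0.092.
D_1 = 4.6043
D_2 = 5.7922
D_3 = 7.2866
D_4 = 9.1665
D_5 = 11.5315
Terminal value at t=5: TV = D_6/(r−g) = 11.9904/(0.092−0.0398) = 229.7014
P₀ = 4.6043/(1+0.092)^1 + 5.7922/(1+0.092)^2 + 7.2866/(1+0.092)^3 + 9.1665/(1+0.092)^4 + 11.5315/(1+0.092)^5 + 229.7014/(1+0.092)^5 = 176.4700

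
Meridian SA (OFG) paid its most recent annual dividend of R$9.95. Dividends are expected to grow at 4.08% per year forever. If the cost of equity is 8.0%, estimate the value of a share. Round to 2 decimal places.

R$264.18

Gordon growth model: P₀ = D₁/(r − g). D₁ = 9.95 × (1 + 0.0408) = 10.3560.
P₀ = 10.3560 / (0.08 − 0.0408) = 10.3560 / 0.0392 = 264.1827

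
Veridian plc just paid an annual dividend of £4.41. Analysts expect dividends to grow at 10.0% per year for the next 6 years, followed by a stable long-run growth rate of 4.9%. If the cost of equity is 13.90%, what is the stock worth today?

Two-stage DDM. Project D₁…D_6 at 0.1, terminal growth 0.049, discount at r = 0.139.
D_1 = 4.8510
D_2 = 5.3361
D_3 = 5.8697
D_4 = 6.4567
D_5 = 7.1023
D_6 = 7.8126
Terminal value at t=6: TV = D_7/(r−g) = 8.1954/(0.139−0.049) = 91.0600
P₀ = 4.8510/(1+0.139)^1 + 5.3361/(1+0.139)^2 + 5.8697/(1+0.139)^3 + 6.4567/(1+0.139)^4 + 7.1023/(1+0.139)^5 + 7.8126/(1+0.139)^6 + 91.0600/(1+0.139)^6 = 65.1686

£65.17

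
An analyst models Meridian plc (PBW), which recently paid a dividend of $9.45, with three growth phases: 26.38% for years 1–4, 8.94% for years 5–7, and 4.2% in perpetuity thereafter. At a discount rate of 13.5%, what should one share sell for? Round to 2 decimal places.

$233.90

Three-stage DDM. Project D₁…D_7; terminal Gordon value at t=7 with g = 0.042; discount at r = 0.135.
D_1 = 11.9429
D_2 = 15.0934
D_3 = 19.0751
D_4 = 24.1071
D_5 = 26.2623
D_6 = 28.6101
D_7 = 31.1679
TV_7 = 32.4769/(0.135−0.042) = 349.2144
P₀ = Σ Dₜ/(1+r)ᵗ + TV_7/(1+r)^7 = 233.9021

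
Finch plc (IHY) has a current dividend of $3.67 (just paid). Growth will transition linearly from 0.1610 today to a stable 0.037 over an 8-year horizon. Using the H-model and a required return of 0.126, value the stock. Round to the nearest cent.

H-model: P₀ = D₀[(1+g_L) + H(g_S−g_L)]/(r−g_L), with H = 8/2 = 4.
P₀ = 3.67 × [(1+0.037) + 4×(0.161−0.037)] / (0.126−0.037)
   = 3.67 × 1.5330 / 0.089 = 63.2147

$63.21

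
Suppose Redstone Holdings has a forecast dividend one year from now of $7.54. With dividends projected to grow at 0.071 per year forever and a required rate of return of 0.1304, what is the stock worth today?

$126.94

Gordon growth model: P₀ = D₁/(r − g), with D₁ = 7.54 given directly.
P₀ = 7.5400 / (0.1304 − 0.071) = 7.5400 / 0.0594 = 126.9360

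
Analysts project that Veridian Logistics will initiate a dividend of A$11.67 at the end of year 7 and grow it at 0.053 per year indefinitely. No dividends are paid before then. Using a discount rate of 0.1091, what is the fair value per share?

A$111.76

Deferred-dividend DDM. At t=6 the remaining stream is a growing perpetuity with first payment D_7 = 11.67.
V_6 = D_7/(r−g) = 11.67/(0.1091−0.053) = 208.0214
P₀ = V_6/(1+r)^6 = 208.0214/(1+0.1091)^6 = 111.7593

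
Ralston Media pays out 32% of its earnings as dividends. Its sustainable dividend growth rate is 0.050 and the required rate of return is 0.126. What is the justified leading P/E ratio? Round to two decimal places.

4.21

Justified leading P/E = b/(r−g) = 0.32/(0.126−0.05) = 4.2105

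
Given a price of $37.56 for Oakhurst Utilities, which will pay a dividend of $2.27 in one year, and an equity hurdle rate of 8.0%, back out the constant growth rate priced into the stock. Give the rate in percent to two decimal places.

1.96%

From P₀ = D₁/(r − g), the implied growth is g = r − D₁/P₀.
g = 0.08 − 2.27/37.56 = 0.08 − 0.06044 = 0.01956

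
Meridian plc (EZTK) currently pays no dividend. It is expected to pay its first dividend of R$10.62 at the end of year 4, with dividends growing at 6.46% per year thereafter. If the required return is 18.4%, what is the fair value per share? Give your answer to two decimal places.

Deferred-dividend DDM. At t=3 the remaining stream is a growing perpetuity with first payment D_4 = 10.62.
V_3 = D_4/(r−g) = 10.62/(0.184−0.0646) = 88.9447
P₀ = V_3/(1+r)^3 = 88.9447/(1+0.184)^3 = 53.5877

R$53.59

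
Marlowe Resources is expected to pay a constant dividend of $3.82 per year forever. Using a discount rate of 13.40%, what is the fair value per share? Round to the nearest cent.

$28.51

Zero-growth DDM (perpetuity): P₀ = D/r = 3.82 / 0.134 = 28.5075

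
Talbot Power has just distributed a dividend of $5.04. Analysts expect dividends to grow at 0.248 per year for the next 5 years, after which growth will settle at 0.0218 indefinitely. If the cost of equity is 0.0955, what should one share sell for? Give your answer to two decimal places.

Two-stage DDM. Project D₁…D_5 at 0.248, terminal growth 0.0218, discount at r = 0.0955.
D_1 = 6.2899
D_2 = 7.8498
D_3 = 9.7966
D_4 = 12.2261
D_5 = 15.2582
Terminal value at t=5: TV = D_6/(r−g) = 15.5908/(0.0955−0.0218) = 211.5446
P₀ = 6.2899/(1+0.0955)^1 + 7.8498/(1+0.0955)^2 + 9.7966/(1+0.0955)^3 + 12.2261/(1+0.0955)^4 + 15.2582/(1+0.0955)^5 + 211.5446/(1+0.0955)^5 = 171.9654

$171.97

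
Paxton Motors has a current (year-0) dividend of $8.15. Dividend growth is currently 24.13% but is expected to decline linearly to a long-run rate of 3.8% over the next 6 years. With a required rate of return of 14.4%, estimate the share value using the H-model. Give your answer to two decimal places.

H-model: P₀ = D₀[(1+g_L) + H(g_S−g_L)]/(r−g_L), with H = 6/2 = 3.
P₀ = 8.15 × [(1+0.038) + 3×(0.2413−0.038)] / (0.144−0.038)
   = 8.15 × 1.6479 / 0.106 = 126.7017

$126.70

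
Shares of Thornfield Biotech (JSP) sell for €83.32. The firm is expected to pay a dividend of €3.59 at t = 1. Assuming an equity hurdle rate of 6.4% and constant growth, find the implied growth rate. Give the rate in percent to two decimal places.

2.09%

From P₀ = D₁/(r − g), the implied growth is g = r − D₁/P₀.
g = 0.064 − 3.59/83.32 = 0.064 − 0.04309 = 0.02091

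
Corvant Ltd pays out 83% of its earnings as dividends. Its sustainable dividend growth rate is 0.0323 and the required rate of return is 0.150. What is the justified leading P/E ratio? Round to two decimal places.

Justified leading P/E = b/(r−g) = 0.83/(0.15−0.0323) = 7.0518

7.05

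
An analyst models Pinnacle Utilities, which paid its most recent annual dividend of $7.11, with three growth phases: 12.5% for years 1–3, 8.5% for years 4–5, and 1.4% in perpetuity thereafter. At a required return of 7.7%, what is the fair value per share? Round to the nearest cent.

$172.05

Three-stage DDM. Project D₁…D_5; terminal Gordon value at t=5 with g = 0.014; discount at r = 0.077.
D_1 = 7.9988
D_2 = 8.9986
D_3 = 10.1234
D_4 = 10.9839
D_5 = 11.9175
TV_5 = 12.0844/(0.077−0.014) = 191.8157
P₀ = Σ Dₜ/(1+r)ᵗ + TV_5/(1+r)^5 = 172.0516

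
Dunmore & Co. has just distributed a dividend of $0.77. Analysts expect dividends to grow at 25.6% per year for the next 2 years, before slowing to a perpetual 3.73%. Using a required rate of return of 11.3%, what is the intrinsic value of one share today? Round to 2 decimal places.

Two-stage DDM. Project D₁…D_2 at 0.256, terminal growth 0.0373, discount at r = 0.113.
D_1 = 0.9671
D_2 = 1.2147
Terminal value at t=2: TV = D_3/(r−g) = 1.2600/(0.113−0.0373) = 16.6448
P₀ = 0.9671/(1+0.113)^1 + 1.2147/(1+0.113)^2 + 16.6448/(1+0.113)^2 = 15.2861

$15.29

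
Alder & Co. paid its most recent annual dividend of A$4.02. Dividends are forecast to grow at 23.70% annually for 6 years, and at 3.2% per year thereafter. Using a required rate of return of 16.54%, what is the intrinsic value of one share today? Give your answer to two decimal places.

Two-stage DDM. Project D₁…D_6 at 0.237, terminal growth 0.032, discount at r = 0.1654.
D_1 = 4.9727
D_2 = 6.1513
D_3 = 7.6091
D_4 = 9.4125
D_5 = 11.6433
D_6 = 14.4027
Terminal value at t=6: TV = D_7/(r−g) = 14.8636/(0.1654−0.032) = 111.4213
P₀ = 4.9727/(1+0.1654)^1 + 6.1513/(1+0.1654)^2 + 7.6091/(1+0.1654)^3 + 9.4125/(1+0.1654)^4 + 11.6433/(1+0.1654)^5 + 14.4027/(1+0.1654)^6 + 111.4213/(1+0.1654)^6 = 74.3468

A$74.35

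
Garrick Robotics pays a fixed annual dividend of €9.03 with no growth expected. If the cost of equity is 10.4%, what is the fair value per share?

€86.83

Zero-growth DDM (perpetuity): P₀ = D/r = 9.03 / 0.104 = 86.8269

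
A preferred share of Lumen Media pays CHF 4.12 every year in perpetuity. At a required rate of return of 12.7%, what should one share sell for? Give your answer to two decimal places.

Zero-growth DDM (perpetuity): P₀ = D/r = 4.12 / 0.127 = 32.4409

CHF 32.44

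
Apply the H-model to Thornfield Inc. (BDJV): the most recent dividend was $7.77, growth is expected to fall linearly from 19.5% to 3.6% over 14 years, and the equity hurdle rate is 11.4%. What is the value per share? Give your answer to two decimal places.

H-model: P₀ = D₀[(1+g_L) + H(g_S−g_L)]/(r−g_L), with H = 14/2 = 7.
P₀ = 7.77 × [(1+0.036) + 7×(0.195−0.036)] / (0.114−0.036)
   = 7.77 × 2.1490 / 0.078 = 214.0735

$214.07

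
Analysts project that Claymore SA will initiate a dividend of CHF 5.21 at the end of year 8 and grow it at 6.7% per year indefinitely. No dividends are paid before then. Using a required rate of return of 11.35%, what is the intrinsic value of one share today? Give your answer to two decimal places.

Deferred-dividend DDM. At t=7 the remaining stream is a growing perpetuity with first payment D_8 = 5.21.
V_7 = D_8/(r−g) = 5.21/(0.1135−0.067) = 112.0430
P₀ = V_7/(1+r)^7 = 112.0430/(1+0.1135)^7 = 52.7902

CHF 52.79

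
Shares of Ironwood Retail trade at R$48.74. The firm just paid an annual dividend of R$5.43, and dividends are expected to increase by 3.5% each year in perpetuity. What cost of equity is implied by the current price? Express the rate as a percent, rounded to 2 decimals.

Rearranging the constant-growth DDM: r = D₁/P₀ + g.
D₁ = 5.43 × (1 + 0.035) = 5.6200.
r = 5.6200 / 48.74 + 0.035 = 0.11531 + 0.035 = 0.15031

15.03%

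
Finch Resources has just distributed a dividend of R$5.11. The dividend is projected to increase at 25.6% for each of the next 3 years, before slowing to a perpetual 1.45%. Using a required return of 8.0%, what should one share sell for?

Two-stage DDM. Project D₁…D_3 at 0.256, terminal growth 0.0145, discount at r = 0.08.
D_1 = 6.4182
D_2 = 8.0612
D_3 = 10.1249
Terminal value at t=3: TV = D_4/(r−g) = 10.2717/(0.08−0.0145) = 156.8197
P₀ = 6.4182/(1+0.08)^1 + 8.0612/(1+0.08)^2 + 10.1249/(1+0.08)^3 + 156.8197/(1+0.08)^3 = 145.3799

R$145.38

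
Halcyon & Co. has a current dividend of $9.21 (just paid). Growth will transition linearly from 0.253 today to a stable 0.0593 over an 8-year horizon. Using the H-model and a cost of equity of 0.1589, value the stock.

$169.60

H-model: P₀ = D₀[(1+g_L) + H(g_S−g_L)]/(r−g_L), with H = 8/2 = 4.
P₀ = 9.21 × [(1+0.0593) + 4×(0.253−0.0593)] / (0.1589−0.0593)
   = 9.21 × 1.8341 / 0.0996 = 169.5990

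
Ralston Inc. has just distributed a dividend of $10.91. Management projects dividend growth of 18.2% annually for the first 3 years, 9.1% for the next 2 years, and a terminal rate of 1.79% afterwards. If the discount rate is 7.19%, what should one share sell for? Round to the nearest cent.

$355.64

Three-stage DDM. Project D₁…D_5; terminal Gordon value at t=5 with g = 0.0179; discount at r = 0.0719.
D_1 = 12.8956
D_2 = 15.2426
D_3 = 18.0168
D_4 = 19.6563
D_5 = 21.4450
TV_5 = 21.8289/(0.0719−0.0179) = 404.2388
P₀ = Σ Dₜ/(1+r)ᵗ + TV_5/(1+r)^5 = 355.6419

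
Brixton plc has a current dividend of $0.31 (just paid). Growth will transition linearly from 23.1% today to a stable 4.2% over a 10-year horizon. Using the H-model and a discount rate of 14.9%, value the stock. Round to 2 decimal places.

H-model: P₀ = D₀[(1+g_L) + H(g_S−g_L)]/(r−g_L), with H = 10/2 = 5.
P₀ = 0.31 × [(1+0.042) + 5×(0.231−0.042)] / (0.149−0.042)
   = 0.31 × 1.9870 / 0.107 = 5.7567

$5.76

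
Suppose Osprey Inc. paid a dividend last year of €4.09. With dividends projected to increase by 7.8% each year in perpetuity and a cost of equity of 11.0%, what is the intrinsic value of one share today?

€137.78

Gordon growth model: P₀ = D₁/(r − g). D₁ = 4.09 × (1 + 0.078) = 4.4090.
P₀ = 4.4090 / (0.11 − 0.078) = 4.4090 / 0.032 = 137.7819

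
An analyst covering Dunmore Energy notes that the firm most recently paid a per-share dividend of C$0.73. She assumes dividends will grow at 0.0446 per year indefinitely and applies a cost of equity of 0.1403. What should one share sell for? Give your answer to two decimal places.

C$7.97

Gordon growth model: P₀ = D₁/(r − g). D₁ = 0.73 × (1 + 0.0446) = 0.7626.
P₀ = 0.7626 / (0.1403 − 0.0446) = 0.7626 / 0.0957 = 7.9682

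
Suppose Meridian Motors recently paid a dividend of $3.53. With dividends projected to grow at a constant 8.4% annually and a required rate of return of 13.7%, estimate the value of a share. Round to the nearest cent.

$72.20

Gordon growth model: P₀ = D₁/(r − g). D₁ = 3.53 × (1 + 0.084) = 3.8265.
P₀ = 3.8265 / (0.137 − 0.084) = 3.8265 / 0.053 = 72.1985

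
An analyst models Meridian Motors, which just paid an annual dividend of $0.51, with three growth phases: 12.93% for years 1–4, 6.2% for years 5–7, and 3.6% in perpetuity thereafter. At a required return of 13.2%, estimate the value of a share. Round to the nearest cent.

$7.86

Three-stage DDM. Project D₁…D_7; terminal Gordon value at t=7 with g = 0.036; discount at r = 0.132.
D_1 = 0.5759
D_2 = 0.6504
D_3 = 0.7345
D_4 = 0.8295
D_5 = 0.8809
D_6 = 0.9355
D_7 = 0.9935
TV_7 = 1.0293/(0.132−0.036) = 10.7218
P₀ = Σ Dₜ/(1+r)ᵗ + TV_7/(1+r)^7 = 7.8649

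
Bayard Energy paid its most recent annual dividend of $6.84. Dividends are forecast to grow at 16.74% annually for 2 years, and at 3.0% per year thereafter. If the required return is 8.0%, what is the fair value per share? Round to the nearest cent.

$180.02

Two-stage DDM. Project D₁…D_2 at 0.1674, terminal growth 0.03, discount at r = 0.08.
D_1 = 7.9850
D_2 = 9.3217
Terminal value at t=2: TV = D_3/(r−g) = 9.6014/(0.08−0.03) = 192.0272
P₀ = 7.9850/(1+0.08)^1 + 9.3217/(1+0.08)^2 + 192.0272/(1+0.08)^2 = 180.0177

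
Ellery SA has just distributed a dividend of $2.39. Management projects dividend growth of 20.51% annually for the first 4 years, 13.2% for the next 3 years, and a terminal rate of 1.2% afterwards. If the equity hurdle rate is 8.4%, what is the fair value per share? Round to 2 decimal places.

Three-stage DDM. Project D₁…D_7; terminal Gordon value at t=7 with g = 0.012; discount at r = 0.084.
D_1 = 2.8802
D_2 = 3.4709
D_3 = 4.1828
D_4 = 5.0407
D_5 = 5.7061
D_6 = 6.4593
D_7 = 7.3119
TV_7 = 7.3996/(0.084−0.012) = 102.7726
P₀ = Σ Dₜ/(1+r)ᵗ + TV_7/(1+r)^7 = 82.9312

$82.93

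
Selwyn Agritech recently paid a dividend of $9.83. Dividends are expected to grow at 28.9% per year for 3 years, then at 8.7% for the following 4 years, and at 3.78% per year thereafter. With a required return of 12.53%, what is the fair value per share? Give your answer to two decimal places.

Three-stage DDM. Project D₁…D_7; terminal Gordon value at t=7 with g = 0.0378; discount at r = 0.1253.
D_1 = 12.6709
D_2 = 16.3328
D_3 = 21.0529
D_4 = 22.8845
D_5 = 24.8755
D_6 = 27.0396
D_7 = 29.3921
TV_7 = 30.5031/(0.1253−0.0378) = 348.6070
P₀ = Σ Dₜ/(1+r)ᵗ + TV_7/(1+r)^7 = 245.7354

$245.74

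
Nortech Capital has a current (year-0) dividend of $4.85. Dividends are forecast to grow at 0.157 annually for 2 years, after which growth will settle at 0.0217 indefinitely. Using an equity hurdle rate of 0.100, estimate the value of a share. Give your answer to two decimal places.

Two-stage DDM. Project D₁…D_2 at 0.157, terminal growth 0.0217, discount at r = 0.1.
D_1 = 5.6114
D_2 = 6.4924
Terminal value at t=2: TV = D_3/(r−g) = 6.6333/(0.1−0.0217) = 84.7169
P₀ = 5.6114/(1+0.1)^1 + 6.4924/(1+0.1)^2 + 84.7169/(1+0.1)^2 = 80.4809

$80.48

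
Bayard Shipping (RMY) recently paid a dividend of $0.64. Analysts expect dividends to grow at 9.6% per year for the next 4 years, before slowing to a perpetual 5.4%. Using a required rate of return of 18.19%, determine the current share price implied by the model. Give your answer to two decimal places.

Two-stage DDM. Project D₁…D_4 at 0.096, terminal growth 0.054, discount at r = 0.1819.
D_1 = 0.7014
D_2 = 0.7688
D_3 = 0.8426
D_4 = 0.9235
Terminal value at t=4: TV = D_5/(r−g) = 0.9733/(0.1819−0.054) = 7.6101
P₀ = 0.7014/(1+0.1819)^1 + 0.7688/(1+0.1819)^2 + 0.8426/(1+0.1819)^3 + 0.9235/(1+0.1819)^4 + 7.6101/(1+0.1819)^4 = 6.0275

$6.03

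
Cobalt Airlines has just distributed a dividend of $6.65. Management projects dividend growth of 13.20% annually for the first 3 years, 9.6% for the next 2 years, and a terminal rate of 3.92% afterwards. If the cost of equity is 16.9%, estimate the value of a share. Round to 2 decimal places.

Three-stage DDM. Project D₁…D_5; terminal Gordon value at t=5 with g = 0.0392; discount at r = 0.169.
D_1 = 7.5278
D_2 = 8.5215
D_3 = 9.6463
D_4 = 10.5723
D_5 = 11.5873
TV_5 = 12.0415/(0.169−0.0392) = 92.7698
P₀ = Σ Dₜ/(1+r)ᵗ + TV_5/(1+r)^5 = 72.1772

$72.18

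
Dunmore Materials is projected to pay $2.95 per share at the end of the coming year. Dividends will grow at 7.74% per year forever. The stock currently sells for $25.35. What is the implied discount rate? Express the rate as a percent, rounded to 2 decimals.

19.38%

Rearranging the constant-growth DDM: r = D₁/P₀ + g.
r = 2.9500 / 25.35 + 0.0774 = 0.11637 + 0.0774 = 0.19377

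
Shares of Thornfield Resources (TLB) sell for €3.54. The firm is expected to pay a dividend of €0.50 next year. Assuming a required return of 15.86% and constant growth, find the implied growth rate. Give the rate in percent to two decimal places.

From P₀ = D₁/(r − g), the implied growth is g = r − D₁/P₀.
g = 0.1586 − 0.50/3.54 = 0.1586 − 0.14124 = 0.01736

1.74%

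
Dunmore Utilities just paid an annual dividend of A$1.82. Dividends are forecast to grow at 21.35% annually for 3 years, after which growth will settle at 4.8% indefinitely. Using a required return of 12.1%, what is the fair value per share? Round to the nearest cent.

Two-stage DDM. Project D₁…D_3 at 0.2135, terminal growth 0.048, discount at r = 0.121.
D_1 = 2.2086
D_2 = 2.6801
D_3 = 3.2523
Terminal value at t=3: TV = D_4/(r−g) = 3.4084/(0.121−0.048) = 46.6906
P₀ = 2.2086/(1+0.121)^1 + 2.6801/(1+0.121)^2 + 3.2523/(1+0.121)^3 + 46.6906/(1+0.121)^3 = 39.5562

A$39.56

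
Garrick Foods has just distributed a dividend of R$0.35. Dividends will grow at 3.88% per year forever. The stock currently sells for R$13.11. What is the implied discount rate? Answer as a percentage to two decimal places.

6.65%

Rearranging the constant-growth DDM: r = D₁/P₀ + g.
D₁ = 0.35 × (1 + 0.0388) = 0.3636.
r = 0.3636 / 13.11 + 0.0388 = 0.02773 + 0.0388 = 0.06653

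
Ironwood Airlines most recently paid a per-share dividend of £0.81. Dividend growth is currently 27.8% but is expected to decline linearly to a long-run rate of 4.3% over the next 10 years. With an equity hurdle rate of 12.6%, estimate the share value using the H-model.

£21.65

H-model: P₀ = D₀[(1+g_L) + H(g_S−g_L)]/(r−g_L), with H = 10/2 = 5.
P₀ = 0.81 × [(1+0.043) + 5×(0.278−0.043)] / (0.126−0.043)
   = 0.81 × 2.2180 / 0.083 = 21.6455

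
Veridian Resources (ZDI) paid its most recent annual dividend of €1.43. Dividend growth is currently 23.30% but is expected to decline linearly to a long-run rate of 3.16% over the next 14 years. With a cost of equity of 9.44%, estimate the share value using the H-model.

€55.59

H-model: P₀ = D₀[(1+g_L) + H(g_S−g_L)]/(r−g_L), with H = 14/2 = 7.
P₀ = 1.43 × [(1+0.0316) + 7×(0.233−0.0316)] / (0.0944−0.0316)
   = 1.43 × 2.4414 / 0.0628 = 55.5924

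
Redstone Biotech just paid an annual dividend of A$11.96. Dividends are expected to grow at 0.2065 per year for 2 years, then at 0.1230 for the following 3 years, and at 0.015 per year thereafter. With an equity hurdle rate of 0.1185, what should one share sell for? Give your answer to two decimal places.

Three-stage DDM. Project D₁…D_5; terminal Gordon value at t=5 with g = 0.015; discount at r = 0.1185.
D_1 = 14.4297
D_2 = 17.4095
D_3 = 19.5508
D_4 = 21.9556
D_5 = 24.6561
TV_5 = 25.0260/(0.1185−0.015) = 241.7969
P₀ = Σ Dₜ/(1+r)ᵗ + TV_5/(1+r)^5 = 207.0263

A$207.03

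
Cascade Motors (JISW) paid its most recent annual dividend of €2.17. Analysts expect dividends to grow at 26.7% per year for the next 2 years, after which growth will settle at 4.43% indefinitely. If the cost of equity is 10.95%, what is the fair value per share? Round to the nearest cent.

Two-stage DDM. Project D₁…D_2 at 0.267, terminal growth 0.0443, discount at r = 0.1095.
D_1 = 2.7494
D_2 = 3.4835
Terminal value at t=2: TV = D_3/(r−g) = 3.6378/(0.1095−0.0443) = 55.7944
P₀ = 2.7494/(1+0.1095)^1 + 3.4835/(1+0.1095)^2 + 55.7944/(1+0.1095)^2 = 50.6327

€50.63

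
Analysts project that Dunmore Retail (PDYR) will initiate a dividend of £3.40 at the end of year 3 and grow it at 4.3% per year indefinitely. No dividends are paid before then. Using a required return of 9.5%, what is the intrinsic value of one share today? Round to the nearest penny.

£54.53

Deferred-dividend DDM. At t=2 the remaining stream is a growing perpetuity with first payment D_3 = 3.40.
V_2 = D_3/(r−g) = 3.40/(0.095−0.043) = 65.3846
P₀ = V_2/(1+r)^2 = 65.3846/(1+0.095)^2 = 54.5315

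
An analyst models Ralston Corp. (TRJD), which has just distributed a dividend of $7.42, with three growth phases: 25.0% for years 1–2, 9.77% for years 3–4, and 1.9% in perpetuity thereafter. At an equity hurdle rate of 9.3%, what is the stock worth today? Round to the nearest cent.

$172.51

Three-stage DDM. Project D₁…D_4; terminal Gordon value at t=4 with g = 0.019; discount at r = 0.093.
D_1 = 9.2750
D_2 = 11.5938
D_3 = 12.7265
D_4 = 13.9698
TV_4 = 14.2353/(0.093−0.019) = 192.3684
P₀ = Σ Dₜ/(1+r)ᵗ + TV_4/(1+r)^4 = 172.5140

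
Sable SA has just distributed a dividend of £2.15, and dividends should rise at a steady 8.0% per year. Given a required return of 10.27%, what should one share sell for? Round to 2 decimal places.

Gordon growth model: P₀ = D₁/(r − g). D₁ = 2.15 × (1 + 0.08) = 2.3220.
P₀ = 2.3220 / (0.1027 − 0.08) = 2.3220 / 0.0227 = 102.2907

£102.29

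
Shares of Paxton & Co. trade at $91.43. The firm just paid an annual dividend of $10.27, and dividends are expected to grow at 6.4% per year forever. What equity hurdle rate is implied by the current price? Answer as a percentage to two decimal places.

Rearranging the constant-growth DDM: r = D₁/P₀ + g.
D₁ = 10.27 × (1 + 0.064) = 10.9273.
r = 10.9273 / 91.43 + 0.064 = 0.11952 + 0.064 = 0.18352

18.35%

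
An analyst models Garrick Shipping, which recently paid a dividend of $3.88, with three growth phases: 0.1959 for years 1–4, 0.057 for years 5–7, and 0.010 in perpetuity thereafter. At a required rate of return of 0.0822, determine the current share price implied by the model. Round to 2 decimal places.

Three-stage DDM. Project D₁…D_7; terminal Gordon value at t=7 with g = 0.01; discount at r = 0.0822.
D_1 = 4.6401
D_2 = 5.5491
D_3 = 6.6362
D_4 = 7.9362
D_5 = 8.3885
D_6 = 8.8667
D_7 = 9.3721
TV_7 = 9.4658/(0.0822−0.01) = 131.1053
P₀ = Σ Dₜ/(1+r)ᵗ + TV_7/(1+r)^7 = 112.0266

$112.03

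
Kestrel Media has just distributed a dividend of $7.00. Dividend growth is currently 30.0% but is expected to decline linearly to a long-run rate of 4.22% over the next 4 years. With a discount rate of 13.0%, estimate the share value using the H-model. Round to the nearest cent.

$124.20

H-model: P₀ = D₀[(1+g_L) + H(g_S−g_L)]/(r−g_L), with H = 4/2 = 2.
P₀ = 7.00 × [(1+0.0422) + 2×(0.3−0.0422)] / (0.13−0.0422)
   = 7.00 × 1.5578 / 0.0878 = 124.1982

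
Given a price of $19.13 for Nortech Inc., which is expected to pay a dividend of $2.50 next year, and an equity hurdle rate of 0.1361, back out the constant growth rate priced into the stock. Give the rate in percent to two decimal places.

From P₀ = D₁/(r − g), the implied growth is g = r − D₁/P₀.
g = 0.1361 − 2.50/19.13 = 0.1361 − 0.13068 = 0.00542

0.54%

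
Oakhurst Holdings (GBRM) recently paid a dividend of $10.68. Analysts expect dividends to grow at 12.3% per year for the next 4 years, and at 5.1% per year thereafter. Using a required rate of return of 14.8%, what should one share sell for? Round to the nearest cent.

Two-stage DDM. Project D₁…D_4 at 0.123, terminal growth 0.051, discount at r = 0.148.
D_1 = 11.9936
D_2 = 13.4689
D_3 = 15.1255
D_4 = 16.9860
Terminal value at t=4: TV = D_5/(r−g) = 17.8523/(0.148−0.051) = 184.0438
P₀ = 11.9936/(1+0.148)^1 + 13.4689/(1+0.148)^2 + 15.1255/(1+0.148)^3 + 16.9860/(1+0.148)^4 + 184.0438/(1+0.148)^4 = 146.4072

$146.41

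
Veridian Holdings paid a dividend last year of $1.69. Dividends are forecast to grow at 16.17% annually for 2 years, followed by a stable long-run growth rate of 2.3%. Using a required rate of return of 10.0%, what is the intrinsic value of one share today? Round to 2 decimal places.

$28.71

Two-stage DDM. Project D₁…D_2 at 0.1617, terminal growth 0.023, discount at r = 0.1.
D_1 = 1.9633
D_2 = 2.2807
Terminal value at t=2: TV = D_3/(r−g) = 2.3332/(0.1−0.023) = 30.3012
P₀ = 1.9633/(1+0.1)^1 + 2.2807/(1+0.1)^2 + 30.3012/(1+0.1)^2 = 28.7120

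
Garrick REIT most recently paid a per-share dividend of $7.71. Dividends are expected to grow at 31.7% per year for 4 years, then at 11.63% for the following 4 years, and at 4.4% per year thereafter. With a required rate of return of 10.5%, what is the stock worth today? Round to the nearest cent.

Three-stage DDM. Project D₁…D_8; terminal Gordon value at t=8 with g = 0.044; discount at r = 0.105.
D_1 = 10.1541
D_2 = 13.3729
D_3 = 17.6121
D_4 = 23.1952
D_5 = 25.8928
D_6 = 28.9041
D_7 = 32.2656
D_8 = 36.0181
TV_8 = 37.6029/(0.105−0.044) = 616.4415
P₀ = Σ Dₜ/(1+r)ᵗ + TV_8/(1+r)^8 = 389.9191

$389.92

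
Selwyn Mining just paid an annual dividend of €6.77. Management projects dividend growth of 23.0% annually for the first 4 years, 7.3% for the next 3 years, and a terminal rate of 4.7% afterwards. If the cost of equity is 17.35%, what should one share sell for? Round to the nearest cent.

€102.75

Three-stage DDM. Project D₁…D_7; terminal Gordon value at t=7 with g = 0.047; discount at r = 0.1735.
D_1 = 8.3271
D_2 = 10.2423
D_3 = 12.5981
D_4 = 15.4956
D_5 = 16.6268
D_6 = 17.8406
D_7 = 19.1429
TV_7 = 20.0426/(0.1735−0.047) = 158.4399
P₀ = Σ Dₜ/(1+r)ᵗ + TV_7/(1+r)^7 = 102.7484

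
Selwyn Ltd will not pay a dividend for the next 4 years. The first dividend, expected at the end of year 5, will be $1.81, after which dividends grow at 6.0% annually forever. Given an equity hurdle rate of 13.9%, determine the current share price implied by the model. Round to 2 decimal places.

$13.61

Deferred-dividend DDM. At t=4 the remaining stream is a growing perpetuity with first payment D_5 = 1.81.
V_4 = D_5/(r−g) = 1.81/(0.139−0.06) = 22.9114
P₀ = V_4/(1+r)^4 = 22.9114/(1+0.139)^4 = 13.6131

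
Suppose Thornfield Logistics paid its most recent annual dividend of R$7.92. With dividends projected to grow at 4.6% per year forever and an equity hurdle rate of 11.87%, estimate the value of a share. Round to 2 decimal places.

R$113.95

Gordon growth model: P₀ = D₁/(r − g). D₁ = 7.92 × (1 + 0.046) = 8.2843.
P₀ = 8.2843 / (0.1187 − 0.046) = 8.2843 / 0.0727 = 113.9521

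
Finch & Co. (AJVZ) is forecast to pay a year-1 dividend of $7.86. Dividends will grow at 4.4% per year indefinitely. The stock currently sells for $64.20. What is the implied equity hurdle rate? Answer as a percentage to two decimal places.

16.64%

Rearranging the constant-growth DDM: r = D₁/P₀ + g.
r = 7.8600 / 64.20 + 0.044 = 0.12243 + 0.044 = 0.16643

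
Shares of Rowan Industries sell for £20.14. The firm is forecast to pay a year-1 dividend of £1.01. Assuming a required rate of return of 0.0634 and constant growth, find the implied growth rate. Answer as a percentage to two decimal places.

From P₀ = D₁/(r − g), the implied growth is g = r − D₁/P₀.
g = 0.0634 − 1.01/20.14 = 0.0634 − 0.05015 = 0.01325

1.33%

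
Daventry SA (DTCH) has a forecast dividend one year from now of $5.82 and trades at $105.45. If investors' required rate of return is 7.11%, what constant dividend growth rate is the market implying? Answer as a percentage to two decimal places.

1.59%

From P₀ = D₁/(r − g), the implied growth is g = r − D₁/P₀.
g = 0.0711 − 5.82/105.45 = 0.0711 − 0.05519 = 0.01591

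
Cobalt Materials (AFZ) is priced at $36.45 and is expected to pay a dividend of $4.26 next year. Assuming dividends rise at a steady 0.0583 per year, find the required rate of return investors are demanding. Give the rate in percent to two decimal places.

17.52%

Rearranging the constant-growth DDM: r = D₁/P₀ + g.
r = 4.2600 / 36.45 + 0.0583 = 0.11687 + 0.0583 = 0.17517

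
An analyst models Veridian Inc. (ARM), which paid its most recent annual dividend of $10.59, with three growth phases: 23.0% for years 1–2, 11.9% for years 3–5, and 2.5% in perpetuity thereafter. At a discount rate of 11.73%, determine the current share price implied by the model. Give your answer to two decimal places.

Three-stage DDM. Project D₁…D_5; terminal Gordon value at t=5 with g = 0.025; discount at r = 0.1173.
D_1 = 13.0257
D_2 = 16.0216
D_3 = 17.9282
D_4 = 20.0616
D_5 = 22.4490
TV_5 = 23.0102/(0.1173−0.025) = 249.2979
P₀ = Σ Dₜ/(1+r)ᵗ + TV_5/(1+r)^5 = 206.2878

$206.29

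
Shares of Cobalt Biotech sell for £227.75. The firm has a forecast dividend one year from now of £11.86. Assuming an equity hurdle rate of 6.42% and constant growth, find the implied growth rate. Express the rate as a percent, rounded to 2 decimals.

From P₀ = D₁/(r − g), the implied growth is g = r − D₁/P₀.
g = 0.0642 − 11.86/227.75 = 0.0642 − 0.05207 = 0.01213

1.21%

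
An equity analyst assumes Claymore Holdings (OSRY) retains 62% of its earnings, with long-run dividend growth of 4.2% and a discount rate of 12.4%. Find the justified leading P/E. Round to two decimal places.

4.63

Payout ratio b = 1 − 0.62 = 0.38.
Justified leading P/E = b/(r−g) = 0.38/(0.124−0.042) = 4.6341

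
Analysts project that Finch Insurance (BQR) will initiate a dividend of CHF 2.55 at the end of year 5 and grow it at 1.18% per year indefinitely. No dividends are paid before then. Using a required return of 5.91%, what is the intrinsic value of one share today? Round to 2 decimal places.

Deferred-dividend DDM. At t=4 the remaining stream is a growing perpetuity with first payment D_5 = 2.55.
V_4 = D_5/(r−g) = 2.55/(0.0591−0.0118) = 53.9112
P₀ = V_4/(1+r)^4 = 53.9112/(1+0.0591)^4 = 42.8481

CHF 42.85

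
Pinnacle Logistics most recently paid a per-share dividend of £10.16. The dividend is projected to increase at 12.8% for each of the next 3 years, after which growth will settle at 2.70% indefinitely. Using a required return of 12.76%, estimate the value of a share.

£134.33

Two-stage DDM. Project D₁…D_3 at 0.128, terminal growth 0.027, discount at r = 0.1276.
D_1 = 11.4605
D_2 = 12.9274
D_3 = 14.5821
Terminal value at t=3: TV = D_4/(r−g) = 14.9758/(0.1276−0.027) = 148.8653
P₀ = 11.4605/(1+0.1276)^1 + 12.9274/(1+0.1276)^2 + 14.5821/(1+0.1276)^3 + 148.8653/(1+0.1276)^3 = 134.3329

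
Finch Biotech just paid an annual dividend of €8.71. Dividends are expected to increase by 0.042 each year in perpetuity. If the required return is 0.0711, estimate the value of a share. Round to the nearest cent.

Gordon growth model: P₀ = D₁/(r − g). D₁ = 8.71 × (1 + 0.042) = 9.0758.
P₀ = 9.0758 / (0.0711 − 0.042) = 9.0758 / 0.0291 = 311.8838

€311.88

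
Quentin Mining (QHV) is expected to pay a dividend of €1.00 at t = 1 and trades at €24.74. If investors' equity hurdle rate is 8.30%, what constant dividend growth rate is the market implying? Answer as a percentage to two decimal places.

From P₀ = D₁/(r − g), the implied growth is g = r − D₁/P₀.
g = 0.083 − 1.00/24.74 = 0.083 − 0.04042 = 0.04258

4.26%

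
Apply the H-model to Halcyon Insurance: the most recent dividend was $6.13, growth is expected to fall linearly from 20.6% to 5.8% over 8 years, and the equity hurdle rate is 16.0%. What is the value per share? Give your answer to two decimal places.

H-model: P₀ = D₀[(1+g_L) + H(g_S−g_L)]/(r−g_L), with H = 8/2 = 4.
P₀ = 6.13 × [(1+0.058) + 4×(0.206−0.058)] / (0.16−0.058)
   = 6.13 × 1.6500 / 0.102 = 99.1618

$99.16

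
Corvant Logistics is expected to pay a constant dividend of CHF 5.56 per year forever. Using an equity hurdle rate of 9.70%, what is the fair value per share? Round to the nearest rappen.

CHF 57.32

Zero-growth DDM (perpetuity): P₀ = D/r = 5.56 / 0.097 = 57.3196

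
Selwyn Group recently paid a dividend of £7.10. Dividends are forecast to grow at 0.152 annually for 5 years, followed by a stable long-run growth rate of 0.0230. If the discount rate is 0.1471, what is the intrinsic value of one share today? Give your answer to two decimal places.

£95.75

Two-stage DDM. Project D₁…D_5 at 0.152, terminal growth 0.023, discount at r = 0.1471.
D_1 = 8.1792
D_2 = 9.4224
D_3 = 10.8546
D_4 = 12.5046
D_5 = 14.4052
Terminal value at t=5: TV = D_6/(r−g) = 14.7366/(0.1471−0.023) = 118.7475
P₀ = 8.1792/(1+0.1471)^1 + 9.4224/(1+0.1471)^2 + 10.8546/(1+0.1471)^3 + 12.5046/(1+0.1471)^4 + 14.4052/(1+0.1471)^5 + 118.7475/(1+0.1471)^5 = 95.7461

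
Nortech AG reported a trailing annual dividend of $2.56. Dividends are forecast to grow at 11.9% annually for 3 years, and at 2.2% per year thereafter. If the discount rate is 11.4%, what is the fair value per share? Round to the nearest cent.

Two-stage DDM. Project D₁…D_3 at 0.119, terminal growth 0.022, discount at r = 0.114.
D_1 = 2.8646
D_2 = 3.2055
D_3 = 3.5870
Terminal value at t=3: TV = D_4/(r−g) = 3.6659/(0.114−0.022) = 39.8468
P₀ = 2.8646/(1+0.114)^1 + 3.2055/(1+0.114)^2 + 3.5870/(1+0.114)^3 + 39.8468/(1+0.114)^3 = 36.5721

$36.57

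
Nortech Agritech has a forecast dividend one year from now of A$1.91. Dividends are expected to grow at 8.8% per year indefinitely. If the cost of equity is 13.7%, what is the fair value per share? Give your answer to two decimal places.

A$38.98

Gordon growth model: P₀ = D₁/(r − g), with D₁ = 1.91 given directly.
P₀ = 1.9100 / (0.137 − 0.088) = 1.9100 / 0.049 = 38.9796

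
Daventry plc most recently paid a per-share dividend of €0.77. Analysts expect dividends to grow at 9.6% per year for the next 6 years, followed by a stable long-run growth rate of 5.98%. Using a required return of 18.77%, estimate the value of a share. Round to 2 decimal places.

€7.46

Two-stage DDM. Project D₁…D_6 at 0.096, terminal growth 0.0598, discount at r = 0.1877.
D_1 = 0.8439
D_2 = 0.9249
D_3 = 1.0137
D_4 = 1.1110
D_5 = 1.2177
D_6 = 1.3346
Terminal value at t=6: TV = D_7/(r−g) = 1.4144/(0.1877−0.0598) = 11.0588
P₀ = 0.8439/(1+0.1877)^1 + 0.9249/(1+0.1877)^2 + 1.0137/(1+0.1877)^3 + 1.1110/(1+0.1877)^4 + 1.2177/(1+0.1877)^5 + 1.3346/(1+0.1877)^6 + 11.0588/(1+0.1877)^6 = 7.4601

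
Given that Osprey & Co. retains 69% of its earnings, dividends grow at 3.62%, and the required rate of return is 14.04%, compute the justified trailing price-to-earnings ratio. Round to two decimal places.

Payout ratio b = 1 − 0.69 = 0.31.
Justified trailing P/E = b(1+g)/(r−g) = 0.31×(1+0.0362)/(0.1404−0.0362) = 3.0827

3.08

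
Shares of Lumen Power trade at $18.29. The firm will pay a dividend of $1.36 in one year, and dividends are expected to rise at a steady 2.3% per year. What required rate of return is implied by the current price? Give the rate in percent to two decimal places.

9.74%

Rearranging the constant-growth DDM: r = D₁/P₀ + g.
r = 1.3600 / 18.29 + 0.023 = 0.07436 + 0.023 = 0.09736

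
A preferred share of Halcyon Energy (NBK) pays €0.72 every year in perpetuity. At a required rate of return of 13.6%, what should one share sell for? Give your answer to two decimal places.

Zero-growth DDM (perpetuity): P₀ = D/r = 0.72 / 0.136 = 5.2941

€5.29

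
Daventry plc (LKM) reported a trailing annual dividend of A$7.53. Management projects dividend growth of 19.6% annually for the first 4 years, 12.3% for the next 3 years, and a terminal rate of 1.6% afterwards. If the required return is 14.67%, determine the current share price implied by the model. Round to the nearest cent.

Three-stage DDM. Project D₁…D_7; terminal Gordon value at t=7 with g = 0.016; discount at r = 0.1467.
D_1 = 9.0059
D_2 = 10.7710
D_3 = 12.8822
D_4 = 15.4071
D_5 = 17.3021
D_6 = 19.4303
D_7 = 21.8202
TV_7 = 22.1693/(0.1467−0.016) = 169.6200
P₀ = Σ Dₜ/(1+r)ᵗ + TV_7/(1+r)^7 = 124.2045

A$124.20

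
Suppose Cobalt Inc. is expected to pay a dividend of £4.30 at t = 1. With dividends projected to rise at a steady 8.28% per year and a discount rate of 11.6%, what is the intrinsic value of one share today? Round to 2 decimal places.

£129.52

Gordon growth model: P₀ = D₁/(r − g), with D₁ = 4.30 given directly.
P₀ = 4.3000 / (0.116 − 0.0828) = 4.3000 / 0.0332 = 129.5181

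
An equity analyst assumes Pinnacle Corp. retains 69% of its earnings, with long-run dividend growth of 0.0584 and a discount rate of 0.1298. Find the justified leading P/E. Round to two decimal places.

Payout ratio b = 1 − 0.69 = 0.31.
Justified leading P/E = b/(r−g) = 0.31/(0.1298−0.0584) = 4.3417

4.34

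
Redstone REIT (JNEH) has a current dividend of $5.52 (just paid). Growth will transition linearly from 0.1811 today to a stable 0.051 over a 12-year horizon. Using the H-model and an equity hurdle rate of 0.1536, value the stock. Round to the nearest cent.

$98.54

H-model: P₀ = D₀[(1+g_L) + H(g_S−g_L)]/(r−g_L), with H = 12/2 = 6.
P₀ = 5.52 × [(1+0.051) + 6×(0.1811−0.051)] / (0.1536−0.051)
   = 5.52 × 1.8316 / 0.1026 = 98.5422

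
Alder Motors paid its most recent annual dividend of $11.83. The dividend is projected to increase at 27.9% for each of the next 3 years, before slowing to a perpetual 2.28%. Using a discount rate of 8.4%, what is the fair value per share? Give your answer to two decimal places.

Two-stage DDM. Project D₁…D_3 at 0.279, terminal growth 0.0228, discount at r = 0.084.
D_1 = 15.1306
D_2 = 19.3520
D_3 = 24.7512
Terminal value at t=3: TV = D_4/(r−g) = 25.3155/(0.084−0.0228) = 413.6525
P₀ = 15.1306/(1+0.084)^1 + 19.3520/(1+0.084)^2 + 24.7512/(1+0.084)^3 + 413.6525/(1+0.084)^3 = 374.6077

$374.61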